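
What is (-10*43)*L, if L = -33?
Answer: 14190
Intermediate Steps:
(-10*43)*L = -10*43*(-33) = -430*(-33) = 14190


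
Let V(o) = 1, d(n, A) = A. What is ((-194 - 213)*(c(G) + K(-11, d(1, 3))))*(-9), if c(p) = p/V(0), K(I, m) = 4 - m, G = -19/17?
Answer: -7326/17 ≈ -430.94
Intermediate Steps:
G = -19/17 (G = -19*1/17 = -19/17 ≈ -1.1176)
c(p) = p (c(p) = p/1 = p*1 = p)
((-194 - 213)*(c(G) + K(-11, d(1, 3))))*(-9) = ((-194 - 213)*(-19/17 + (4 - 1*3)))*(-9) = -407*(-19/17 + (4 - 3))*(-9) = -407*(-19/17 + 1)*(-9) = -407*(-2/17)*(-9) = (814/17)*(-9) = -7326/17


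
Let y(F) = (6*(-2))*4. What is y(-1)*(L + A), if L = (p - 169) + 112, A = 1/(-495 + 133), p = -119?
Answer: 1529112/181 ≈ 8448.1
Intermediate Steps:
A = -1/362 (A = 1/(-362) = -1/362 ≈ -0.0027624)
L = -176 (L = (-119 - 169) + 112 = -288 + 112 = -176)
y(F) = -48 (y(F) = -12*4 = -48)
y(-1)*(L + A) = -48*(-176 - 1/362) = -48*(-63713/362) = 1529112/181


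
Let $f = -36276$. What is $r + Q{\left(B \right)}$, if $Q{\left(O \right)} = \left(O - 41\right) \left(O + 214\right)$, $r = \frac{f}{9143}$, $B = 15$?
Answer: $- \frac{54473698}{9143} \approx -5958.0$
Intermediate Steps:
$r = - \frac{36276}{9143} \approx -3.9676$
$Q{\left(O \right)} = \left(-41 + O\right) \left(214 + O\right)$
$r + Q{\left(B \right)} = - \frac{36276}{9143} + \left(-8774 + 15^{2} + 173 \cdot 15\right) = - \frac{36276}{9143} + \left(-8774 + 225 + 2595\right) = - \frac{36276}{9143} - 5954 = - \frac{54473698}{9143}$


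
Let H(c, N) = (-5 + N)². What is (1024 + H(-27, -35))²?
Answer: 6885376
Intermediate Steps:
(1024 + H(-27, -35))² = (1024 + (-5 - 35)²)² = (1024 + (-40)²)² = (1024 + 1600)² = 2624² = 6885376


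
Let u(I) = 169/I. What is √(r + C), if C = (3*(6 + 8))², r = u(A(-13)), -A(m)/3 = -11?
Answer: √1926573/33 ≈ 42.061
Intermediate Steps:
A(m) = 33 (A(m) = -3*(-11) = 33)
r = 169/33 ≈ 5.1212
C = 1764 (C = (3*14)² = 42² = 1764)
√(r + C) = √(169/33 + 1764) = √(58381/33) = √1926573/33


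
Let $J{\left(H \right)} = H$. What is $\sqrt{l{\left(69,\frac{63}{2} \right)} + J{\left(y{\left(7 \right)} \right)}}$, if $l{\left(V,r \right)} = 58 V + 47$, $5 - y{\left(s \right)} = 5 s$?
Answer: $\sqrt{4019} \approx 63.396$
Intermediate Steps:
$y{\left(s \right)} = 5 - 5 s$
$l{\left(V,r \right)} = 47 + 58 V$
$\sqrt{l{\left(69,\frac{63}{2} \right)} + J{\left(y{\left(7 \right)} \right)}} = \sqrt{\left(47 + 58 \cdot 69\right) + \left(5 - 35\right)} = \sqrt{\left(47 + 4002\right) + \left(5 - 35\right)} = \sqrt{4049 - 30} = \sqrt{4019}$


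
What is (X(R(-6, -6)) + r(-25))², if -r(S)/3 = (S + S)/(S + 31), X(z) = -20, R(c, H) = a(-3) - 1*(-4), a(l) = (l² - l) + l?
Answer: 25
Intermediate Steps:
a(l) = l²
R(c, H) = 13 (R(c, H) = (-3)² - 1*(-4) = 9 + 4 = 13)
r(S) = -6*S/(31 + S) (r(S) = -3*(S + S)/(S + 31) = -3*2*S/(31 + S) = -6*S/(31 + S))
(X(R(-6, -6)) + r(-25))² = (-20 - 6*(-25)/(31 - 25))² = (-20 - 6*(-25)/6)² = (-20 - 6*(-25)*⅙)² = (-20 + 25)² = 5² = 25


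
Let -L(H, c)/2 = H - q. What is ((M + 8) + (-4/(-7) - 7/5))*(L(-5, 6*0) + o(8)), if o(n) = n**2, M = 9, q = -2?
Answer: 1132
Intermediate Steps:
L(H, c) = -4 - 2*H (L(H, c) = -2*(H - 1*(-2)) = -2*(H + 2) = -2*(2 + H) = -4 - 2*H)
((M + 8) + (-4/(-7) - 7/5))*(L(-5, 6*0) + o(8)) = ((9 + 8) + (-4/(-7) - 7/5))*((-4 - 2*(-5)) + 8**2) = (17 + (-4*(-1/7) - 7*1/5))*((-4 + 10) + 64) = (17 + (4/7 - 7/5))*(6 + 64) = (17 - 29/35)*70 = (566/35)*70 = 1132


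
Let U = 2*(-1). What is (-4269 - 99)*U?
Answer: 8736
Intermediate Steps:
U = -2
(-4269 - 99)*U = (-4269 - 99)*(-2) = -4368*(-2) = 8736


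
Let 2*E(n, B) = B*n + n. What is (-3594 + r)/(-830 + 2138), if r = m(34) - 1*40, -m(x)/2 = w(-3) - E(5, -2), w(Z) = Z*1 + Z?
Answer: -1209/436 ≈ -2.7729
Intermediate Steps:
w(Z) = 2*Z (w(Z) = Z + Z = 2*Z)
E(n, B) = n/2 + B*n/2 (E(n, B) = (B*n + n)/2 = (n + B*n)/2 = n/2 + B*n/2)
m(x) = 7 (m(x) = -2*(2*(-3) - 5*(1 - 2)/2) = -2*(-6 - 5*(-1)/2) = -2*(-6 - 1*(-5/2)) = -2*(-6 + 5/2) = -2*(-7/2) = 7)
r = -33 (r = 7 - 1*40 = 7 - 40 = -33)
(-3594 + r)/(-830 + 2138) = (-3594 - 33)/(-830 + 2138) = -3627/1308 = -3627*1/1308 = -1209/436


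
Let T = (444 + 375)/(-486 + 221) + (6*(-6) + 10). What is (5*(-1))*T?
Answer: 7709/53 ≈ 145.45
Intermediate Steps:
T = -7709/265 (T = 819/(-265) + (-36 + 10) = 819*(-1/265) - 26 = -819/265 - 26 = -7709/265 ≈ -29.091)
(5*(-1))*T = (5*(-1))*(-7709/265) = -5*(-7709/265) = 7709/53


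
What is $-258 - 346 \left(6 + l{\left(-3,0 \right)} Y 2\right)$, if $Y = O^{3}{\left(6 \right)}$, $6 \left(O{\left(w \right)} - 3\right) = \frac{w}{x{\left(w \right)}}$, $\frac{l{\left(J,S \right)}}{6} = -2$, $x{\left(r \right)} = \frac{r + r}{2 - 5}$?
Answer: $\frac{681453}{4} \approx 1.7036 \cdot 10^{5}$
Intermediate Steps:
$x{\left(r \right)} = - \frac{2 r}{3}$ ($x{\left(r \right)} = \frac{2 r}{-3} = 2 r \left(- \frac{1}{3}\right) = - \frac{2 r}{3}$)
$l{\left(J,S \right)} = -12$ ($l{\left(J,S \right)} = 6 \left(-2\right) = -12$)
$O{\left(w \right)} = \frac{11}{4}$ ($O{\left(w \right)} = 3 + \frac{w \frac{1}{\left(- \frac{2}{3}\right) w}}{6} = 3 + \frac{w \left(- \frac{3}{2 w}\right)}{6} = 3 + \frac{1}{6} \left(- \frac{3}{2}\right) = 3 - \frac{1}{4} = \frac{11}{4}$)
$Y = \frac{1331}{64}$ ($Y = \left(\frac{11}{4}\right)^{3} = \frac{1331}{64} \approx 20.797$)
$-258 - 346 \left(6 + l{\left(-3,0 \right)} Y 2\right) = -258 - 346 \left(6 + \left(-12\right) \frac{1331}{64} \cdot 2\right) = -258 - 346 \left(6 - \frac{3993}{8}\right) = -258 - - \frac{682485}{4} = -258 + \frac{682485}{4} = \frac{681453}{4}$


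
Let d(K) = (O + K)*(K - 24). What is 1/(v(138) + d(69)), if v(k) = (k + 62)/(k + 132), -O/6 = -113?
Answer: 27/907625 ≈ 2.9748e-5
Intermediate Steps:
O = 678 (O = -6*(-113) = 678)
d(K) = (-24 + K)*(678 + K) (d(K) = (678 + K)*(K - 24) = (678 + K)*(-24 + K) = (-24 + K)*(678 + K))
v(k) = (62 + k)/(132 + k)
1/(v(138) + d(69)) = 1/((62 + 138)/(132 + 138) + (-16272 + 69**2 + 654*69)) = 1/(200/270 + (-16272 + 4761 + 45126)) = 1/((1/270)*200 + 33615) = 1/(20/27 + 33615) = 1/(907625/27) = 27/907625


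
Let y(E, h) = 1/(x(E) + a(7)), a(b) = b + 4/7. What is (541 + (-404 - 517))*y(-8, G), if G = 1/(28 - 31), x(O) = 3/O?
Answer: -21280/403 ≈ -52.804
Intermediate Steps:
a(b) = 4/7 + b (a(b) = b + 4*(1/7) = b + 4/7 = 4/7 + b)
G = -1/3 (G = 1/(-3) = -1/3 ≈ -0.33333)
y(E, h) = 1/(53/7 + 3/E) (y(E, h) = 1/(3/E + (4/7 + 7)) = 1/(3/E + 53/7) = 1/(53/7 + 3/E))
(541 + (-404 - 517))*y(-8, G) = (541 + (-404 - 517))*(7*(-8)/(21 + 53*(-8))) = (541 - 921)*(7*(-8)/(21 - 424)) = -2660*(-8)/(-403) = -2660*(-8)*(-1)/403 = -380*56/403 = -21280/403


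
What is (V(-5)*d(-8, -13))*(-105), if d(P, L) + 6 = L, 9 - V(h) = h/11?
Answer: 207480/11 ≈ 18862.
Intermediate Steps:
V(h) = 9 - h/11
d(P, L) = -6 + L
(V(-5)*d(-8, -13))*(-105) = ((9 - 1/11*(-5))*(-6 - 13))*(-105) = ((9 + 5/11)*(-19))*(-105) = ((104/11)*(-19))*(-105) = -1976/11*(-105) = 207480/11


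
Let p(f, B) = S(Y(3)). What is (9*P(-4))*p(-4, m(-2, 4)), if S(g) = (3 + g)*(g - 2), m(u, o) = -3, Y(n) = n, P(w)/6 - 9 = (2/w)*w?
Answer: 3564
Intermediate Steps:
P(w) = 66 (P(w) = 54 + 6*((2/w)*w) = 54 + 6*2 = 54 + 12 = 66)
S(g) = (-2 + g)*(3 + g) (S(g) = (3 + g)*(-2 + g) = (-2 + g)*(3 + g))
p(f, B) = 6 (p(f, B) = -6 + 3 + 3**2 = -6 + 3 + 9 = 6)
(9*P(-4))*p(-4, m(-2, 4)) = (9*66)*6 = 594*6 = 3564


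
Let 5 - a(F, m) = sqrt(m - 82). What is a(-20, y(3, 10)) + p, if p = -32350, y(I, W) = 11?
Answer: -32345 - I*sqrt(71) ≈ -32345.0 - 8.4261*I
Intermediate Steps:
a(F, m) = 5 - sqrt(-82 + m) (a(F, m) = 5 - sqrt(m - 82) = 5 - sqrt(-82 + m))
a(-20, y(3, 10)) + p = (5 - sqrt(-82 + 11)) - 32350 = (5 - sqrt(-71)) - 32350 = (5 - I*sqrt(71)) - 32350 = -32345 - I*sqrt(71)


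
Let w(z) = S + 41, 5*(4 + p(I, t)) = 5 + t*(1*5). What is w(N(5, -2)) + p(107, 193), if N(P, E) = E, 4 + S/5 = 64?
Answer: 531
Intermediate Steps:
S = 300 (S = -20 + 5*64 = -20 + 320 = 300)
p(I, t) = -3 + t (p(I, t) = -4 + (5 + t*(1*5))/5 = -4 + (5 + t*5)/5 = -4 + (5 + 5*t)/5 = -4 + (1 + t) = -3 + t)
w(z) = 341 (w(z) = 300 + 41 = 341)
w(N(5, -2)) + p(107, 193) = 341 + (-3 + 193) = 341 + 190 = 531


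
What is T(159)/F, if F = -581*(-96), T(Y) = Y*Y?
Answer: 8427/18592 ≈ 0.45326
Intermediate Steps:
T(Y) = Y**2
F = 55776
T(159)/F = 159**2/55776 = 25281*(1/55776) = 8427/18592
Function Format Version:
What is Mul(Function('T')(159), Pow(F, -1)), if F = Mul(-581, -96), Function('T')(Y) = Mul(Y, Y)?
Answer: Rational(8427, 18592) ≈ 0.45326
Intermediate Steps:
Function('T')(Y) = Pow(Y, 2)
F = 55776
Mul(Function('T')(159), Pow(F, -1)) = Mul(Pow(159, 2), Pow(55776, -1)) = Mul(25281, Rational(1, 55776)) = Rational(8427, 18592)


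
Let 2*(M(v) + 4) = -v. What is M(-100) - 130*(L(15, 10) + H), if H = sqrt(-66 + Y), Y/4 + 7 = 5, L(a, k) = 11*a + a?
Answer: -23354 - 130*I*sqrt(74) ≈ -23354.0 - 1118.3*I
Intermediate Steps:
L(a, k) = 12*a
Y = -8 (Y = -28 + 4*5 = -28 + 20 = -8)
H = I*sqrt(74) (H = sqrt(-66 - 8) = sqrt(-74) = I*sqrt(74) ≈ 8.6023*I)
M(v) = -4 - v/2 (M(v) = -4 + (-v)/2 = -4 - v/2)
M(-100) - 130*(L(15, 10) + H) = (-4 - 1/2*(-100)) - 130*(12*15 + I*sqrt(74)) = (-4 + 50) - 130*(180 + I*sqrt(74)) = 46 - (23400 + 130*I*sqrt(74)) = 46 + (-23400 - 130*I*sqrt(74)) = -23354 - 130*I*sqrt(74)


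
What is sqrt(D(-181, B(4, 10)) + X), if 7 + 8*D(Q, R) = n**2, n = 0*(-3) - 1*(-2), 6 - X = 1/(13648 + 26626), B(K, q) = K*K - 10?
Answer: sqrt(36494728114)/80548 ≈ 2.3717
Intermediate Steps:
B(K, q) = -10 + K**2 (B(K, q) = K**2 - 10 = -10 + K**2)
X = 241643/40274 (X = 6 - 1/(13648 + 26626) = 6 - 1/40274 = 241643/40274 ≈ 6.0000)
n = 2 (n = 0 + 2 = 2)
D(Q, R) = -3/8 (D(Q, R) = -7/8 + (1/8)*2**2 = -7/8 + (1/8)*4 = -7/8 + 1/2 = -3/8)
sqrt(D(-181, B(4, 10)) + X) = sqrt(-3/8 + 241643/40274) = sqrt(906161/161096) = sqrt(36494728114)/80548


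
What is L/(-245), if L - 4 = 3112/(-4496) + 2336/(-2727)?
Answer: -3756661/375480630 ≈ -0.010005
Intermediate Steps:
L = 3756661/1532574 (L = 4 + (3112/(-4496) + 2336/(-2727)) = 4 + (3112*(-1/4496) + 2336*(-1/2727)) = 4 + (-389/562 - 2336/2727) = 4 - 2373635/1532574 = 3756661/1532574 ≈ 2.4512)
L/(-245) = (3756661/1532574)/(-245) = (3756661/1532574)*(-1/245) = -3756661/375480630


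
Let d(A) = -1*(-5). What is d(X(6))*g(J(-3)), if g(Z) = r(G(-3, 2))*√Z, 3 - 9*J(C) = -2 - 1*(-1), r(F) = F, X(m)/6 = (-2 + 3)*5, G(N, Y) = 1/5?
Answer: ⅔ ≈ 0.66667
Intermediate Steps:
G(N, Y) = ⅕
X(m) = 30 (X(m) = 6*((-2 + 3)*5) = 6*(1*5) = 6*5 = 30)
J(C) = 4/9 (J(C) = ⅓ - (-2 - 1*(-1))/9 = ⅓ - (-2 + 1)/9 = ⅓ - ⅑*(-1) = ⅓ + ⅑ = 4/9)
g(Z) = √Z/5
d(A) = 5
d(X(6))*g(J(-3)) = 5*(√(4/9)/5) = 5*((⅕)*(⅔)) = 5*(2/15) = ⅔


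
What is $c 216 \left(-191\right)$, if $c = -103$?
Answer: $4249368$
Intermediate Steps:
$c 216 \left(-191\right) = \left(-103\right) 216 \left(-191\right) = \left(-22248\right) \left(-191\right) = 4249368$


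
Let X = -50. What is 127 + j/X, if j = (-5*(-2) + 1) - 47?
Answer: 3193/25 ≈ 127.72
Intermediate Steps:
j = -36 (j = (10 + 1) - 47 = 11 - 47 = -36)
127 + j/X = 127 - 36/(-50) = 127 - 36*(-1/50) = 127 + 18/25 = 3193/25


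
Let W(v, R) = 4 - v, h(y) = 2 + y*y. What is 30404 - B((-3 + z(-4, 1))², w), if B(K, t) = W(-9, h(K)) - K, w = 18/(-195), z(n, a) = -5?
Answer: 30455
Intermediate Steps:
h(y) = 2 + y²
w = -6/65 (w = 18*(-1/195) = -6/65 ≈ -0.092308)
B(K, t) = 13 - K (B(K, t) = (4 - 1*(-9)) - K = (4 + 9) - K = 13 - K)
30404 - B((-3 + z(-4, 1))², w) = 30404 - (13 - (-3 - 5)²) = 30404 - (13 - 1*(-8)²) = 30404 - (13 - 1*64) = 30404 - (13 - 64) = 30404 - 1*(-51) = 30404 + 51 = 30455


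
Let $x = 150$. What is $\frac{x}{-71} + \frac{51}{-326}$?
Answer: $- \frac{52521}{23146} \approx -2.2691$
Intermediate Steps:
$\frac{x}{-71} + \frac{51}{-326} = \frac{150}{-71} + \frac{51}{-326} = 150 \left(- \frac{1}{71}\right) + 51 \left(- \frac{1}{326}\right) = - \frac{150}{71} - \frac{51}{326} = - \frac{52521}{23146}$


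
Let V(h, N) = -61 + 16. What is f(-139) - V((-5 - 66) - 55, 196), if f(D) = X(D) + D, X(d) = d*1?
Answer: -233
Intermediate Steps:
X(d) = d
V(h, N) = -45
f(D) = 2*D (f(D) = D + D = 2*D)
f(-139) - V((-5 - 66) - 55, 196) = 2*(-139) - 1*(-45) = -278 + 45 = -233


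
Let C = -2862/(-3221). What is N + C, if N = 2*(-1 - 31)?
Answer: -203282/3221 ≈ -63.111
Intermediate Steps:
C = 2862/3221 (C = -2862*(-1/3221) = 2862/3221 ≈ 0.88854)
N = -64 (N = 2*(-32) = -64)
N + C = -64 + 2862/3221 = -203282/3221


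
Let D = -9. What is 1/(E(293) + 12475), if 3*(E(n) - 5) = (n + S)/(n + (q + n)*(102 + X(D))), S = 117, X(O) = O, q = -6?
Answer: 40476/505140685 ≈ 8.0128e-5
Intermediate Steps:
E(n) = 5 + (117 + n)/(3*(-558 + 94*n)) (E(n) = 5 + ((n + 117)/(n + (-6 + n)*(102 - 9)))/3 = 5 + ((117 + n)/(n + (-6 + n)*93))/3 = 5 + ((117 + n)/(n + (-558 + 93*n)))/3 = 5 + ((117 + n)/(-558 + 94*n))/3 = 5 + (117 + n)/(3*(-558 + 94*n)))
1/(E(293) + 12475) = 1/((-8253 + 1411*293)/(6*(-279 + 47*293)) + 12475) = 1/((-8253 + 413423)/(6*(-279 + 13771)) + 12475) = 1/((⅙)*405170/13492 + 12475) = 1/((⅙)*(1/13492)*405170 + 12475) = 1/(202585/40476 + 12475) = 1/(505140685/40476) = 40476/505140685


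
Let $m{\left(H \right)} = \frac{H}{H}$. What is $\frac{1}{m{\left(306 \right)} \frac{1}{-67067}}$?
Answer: $-67067$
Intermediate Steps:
$m{\left(H \right)} = 1$
$\frac{1}{m{\left(306 \right)} \frac{1}{-67067}} = \frac{1}{1 \frac{1}{-67067}} = \frac{1}{1 \left(- \frac{1}{67067}\right)} = \frac{1}{- \frac{1}{67067}} = -67067$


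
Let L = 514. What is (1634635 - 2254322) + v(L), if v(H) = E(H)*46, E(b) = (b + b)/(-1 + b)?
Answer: -317852143/513 ≈ -6.1960e+5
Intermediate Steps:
E(b) = 2*b/(-1 + b) (E(b) = (2*b)/(-1 + b) = 2*b/(-1 + b))
v(H) = 92*H/(-1 + H) (v(H) = (2*H/(-1 + H))*46 = 92*H/(-1 + H))
(1634635 - 2254322) + v(L) = (1634635 - 2254322) + 92*514/(-1 + 514) = -619687 + 92*514/513 = -619687 + 92*514*(1/513) = -619687 + 47288/513 = -317852143/513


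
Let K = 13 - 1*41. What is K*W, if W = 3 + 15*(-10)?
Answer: 4116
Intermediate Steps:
K = -28 (K = 13 - 41 = -28)
W = -147 (W = 3 - 150 = -147)
K*W = -28*(-147) = 4116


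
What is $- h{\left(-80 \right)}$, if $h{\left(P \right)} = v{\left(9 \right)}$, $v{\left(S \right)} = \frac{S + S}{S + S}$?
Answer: $-1$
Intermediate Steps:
$v{\left(S \right)} = 1$ ($v{\left(S \right)} = \frac{2 S}{2 S} = 2 S \frac{1}{2 S} = 1$)
$h{\left(P \right)} = 1$
$- h{\left(-80 \right)} = \left(-1\right) 1 = -1$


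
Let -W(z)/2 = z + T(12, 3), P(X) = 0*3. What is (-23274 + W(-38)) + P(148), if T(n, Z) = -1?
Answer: -23196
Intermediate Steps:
P(X) = 0
W(z) = 2 - 2*z (W(z) = -2*(z - 1) = -2*(-1 + z) = 2 - 2*z)
(-23274 + W(-38)) + P(148) = (-23274 + (2 - 2*(-38))) + 0 = (-23274 + (2 + 76)) + 0 = (-23274 + 78) + 0 = -23196 + 0 = -23196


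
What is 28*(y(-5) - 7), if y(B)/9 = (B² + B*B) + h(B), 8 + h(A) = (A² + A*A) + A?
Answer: 21728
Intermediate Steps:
h(A) = -8 + A + 2*A² (h(A) = -8 + ((A² + A*A) + A) = -8 + ((A² + A²) + A) = -8 + (2*A² + A) = -8 + (A + 2*A²) = -8 + A + 2*A²)
y(B) = -72 + 9*B + 36*B² (y(B) = 9*((B² + B*B) + (-8 + B + 2*B²)) = 9*((B² + B²) + (-8 + B + 2*B²)) = 9*(2*B² + (-8 + B + 2*B²)) = 9*(-8 + B + 4*B²) = -72 + 9*B + 36*B²)
28*(y(-5) - 7) = 28*((-72 + 9*(-5) + 36*(-5)²) - 7) = 28*((-72 - 45 + 36*25) - 7) = 28*((-72 - 45 + 900) - 7) = 28*(783 - 7) = 28*776 = 21728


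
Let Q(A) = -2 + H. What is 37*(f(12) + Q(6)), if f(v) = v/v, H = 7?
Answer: 222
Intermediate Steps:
Q(A) = 5 (Q(A) = -2 + 7 = 5)
f(v) = 1
37*(f(12) + Q(6)) = 37*(1 + 5) = 37*6 = 222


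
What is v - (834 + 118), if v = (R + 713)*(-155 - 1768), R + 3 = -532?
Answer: -343246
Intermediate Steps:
R = -535 (R = -3 - 532 = -535)
v = -342294 (v = (-535 + 713)*(-155 - 1768) = 178*(-1923) = -342294)
v - (834 + 118) = -342294 - (834 + 118) = -342294 - 1*952 = -342294 - 952 = -343246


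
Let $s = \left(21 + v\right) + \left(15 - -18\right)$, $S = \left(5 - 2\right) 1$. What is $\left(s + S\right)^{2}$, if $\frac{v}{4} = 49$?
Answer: $64009$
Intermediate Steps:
$S = 3$ ($S = 3 \cdot 1 = 3$)
$v = 196$ ($v = 4 \cdot 49 = 196$)
$s = 250$ ($s = \left(21 + 196\right) + \left(15 - -18\right) = 217 + \left(15 + 18\right) = 217 + 33 = 250$)
$\left(s + S\right)^{2} = \left(250 + 3\right)^{2} = 253^{2} = 64009$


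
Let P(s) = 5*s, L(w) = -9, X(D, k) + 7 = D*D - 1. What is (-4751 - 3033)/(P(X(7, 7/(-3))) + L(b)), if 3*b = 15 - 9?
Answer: -278/7 ≈ -39.714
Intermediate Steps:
b = 2 (b = (15 - 9)/3 = (⅓)*6 = 2)
X(D, k) = -8 + D² (X(D, k) = -7 + (D*D - 1) = -7 + (D² - 1) = -7 + (-1 + D²) = -8 + D²)
(-4751 - 3033)/(P(X(7, 7/(-3))) + L(b)) = (-4751 - 3033)/(5*(-8 + 7²) - 9) = -7784/(5*(-8 + 49) - 9) = -7784/(5*41 - 9) = -7784/(205 - 9) = -7784/196 = -7784*1/196 = -278/7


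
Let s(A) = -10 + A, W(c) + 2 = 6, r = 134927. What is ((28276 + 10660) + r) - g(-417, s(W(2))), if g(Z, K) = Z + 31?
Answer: 174249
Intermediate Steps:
W(c) = 4 (W(c) = -2 + 6 = 4)
g(Z, K) = 31 + Z
((28276 + 10660) + r) - g(-417, s(W(2))) = ((28276 + 10660) + 134927) - (31 - 417) = (38936 + 134927) - 1*(-386) = 173863 + 386 = 174249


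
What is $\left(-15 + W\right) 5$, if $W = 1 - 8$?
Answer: $-110$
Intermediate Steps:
$W = -7$ ($W = 1 - 8 = -7$)
$\left(-15 + W\right) 5 = \left(-15 - 7\right) 5 = \left(-22\right) 5 = -110$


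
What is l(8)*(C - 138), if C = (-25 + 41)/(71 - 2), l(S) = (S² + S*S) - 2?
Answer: -399252/23 ≈ -17359.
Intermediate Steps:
l(S) = -2 + 2*S² (l(S) = (S² + S²) - 2 = 2*S² - 2 = -2 + 2*S²)
C = 16/69 ≈ 0.23188
l(8)*(C - 138) = (-2 + 2*8²)*(16/69 - 138) = (-2 + 2*64)*(-9506/69) = (-2 + 128)*(-9506/69) = 126*(-9506/69) = -399252/23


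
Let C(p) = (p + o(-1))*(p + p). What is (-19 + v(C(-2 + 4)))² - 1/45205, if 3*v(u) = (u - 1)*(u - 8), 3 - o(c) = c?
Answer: 4372272796/406845 ≈ 10747.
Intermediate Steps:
o(c) = 3 - c
C(p) = 2*p*(4 + p) (C(p) = (p + (3 - 1*(-1)))*(p + p) = (p + (3 + 1))*(2*p) = (p + 4)*(2*p) = (4 + p)*(2*p) = 2*p*(4 + p))
v(u) = (-1 + u)*(-8 + u)/3 (v(u) = ((u - 1)*(u - 8))/3 = ((-1 + u)*(-8 + u))/3 = (-1 + u)*(-8 + u)/3)
(-19 + v(C(-2 + 4)))² - 1/45205 = (-19 + (8/3 - 6*(-2 + 4)*(4 + (-2 + 4)) + (2*(-2 + 4)*(4 + (-2 + 4)))²/3))² - 1/45205 = (-19 + (8/3 - 6*2*(4 + 2) + (2*2*(4 + 2))²/3))² - 1*1/45205 = (-19 + (8/3 - 6*2*6 + (2*2*6)²/3))² - 1/45205 = (-19 + (8/3 - 3*24 + (⅓)*24²))² - 1/45205 = (-19 + (8/3 - 72 + (⅓)*576))² - 1/45205 = (-19 + (8/3 - 72 + 192))² - 1/45205 = (-19 + 368/3)² - 1/45205 = (311/3)² - 1/45205 = 96721/9 - 1/45205 = 4372272796/406845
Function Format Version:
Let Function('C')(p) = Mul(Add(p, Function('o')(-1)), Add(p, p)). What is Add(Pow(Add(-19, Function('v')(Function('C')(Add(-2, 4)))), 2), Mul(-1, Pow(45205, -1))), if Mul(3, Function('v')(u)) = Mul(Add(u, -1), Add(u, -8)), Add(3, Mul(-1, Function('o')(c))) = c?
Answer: Rational(4372272796, 406845) ≈ 10747.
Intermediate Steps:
Function('o')(c) = Add(3, Mul(-1, c))
Function('C')(p) = Mul(2, p, Add(4, p)) (Function('C')(p) = Mul(Add(p, Add(3, Mul(-1, -1))), Add(p, p)) = Mul(Add(p, Add(3, 1)), Mul(2, p)) = Mul(Add(p, 4), Mul(2, p)) = Mul(Add(4, p), Mul(2, p)) = Mul(2, p, Add(4, p)))
Function('v')(u) = Mul(Rational(1, 3), Add(-1, u), Add(-8, u)) (Function('v')(u) = Mul(Rational(1, 3), Mul(Add(u, -1), Add(u, -8))) = Mul(Rational(1, 3), Mul(Add(-1, u), Add(-8, u))) = Mul(Rational(1, 3), Add(-1, u), Add(-8, u)))
Add(Pow(Add(-19, Function('v')(Function('C')(Add(-2, 4)))), 2), Mul(-1, Pow(45205, -1))) = Add(Pow(Add(-19, Add(Rational(8, 3), Mul(-3, Mul(2, Add(-2, 4), Add(4, Add(-2, 4)))), Mul(Rational(1, 3), Pow(Mul(2, Add(-2, 4), Add(4, Add(-2, 4))), 2)))), 2), Mul(-1, Pow(45205, -1))) = Add(Pow(Add(-19, Add(Rational(8, 3), Mul(-3, Mul(2, 2, Add(4, 2))), Mul(Rational(1, 3), Pow(Mul(2, 2, Add(4, 2)), 2)))), 2), Mul(-1, Rational(1, 45205))) = Add(Pow(Add(-19, Add(Rational(8, 3), Mul(-3, Mul(2, 2, 6)), Mul(Rational(1, 3), Pow(Mul(2, 2, 6), 2)))), 2), Rational(-1, 45205)) = Add(Pow(Add(-19, Add(Rational(8, 3), Mul(-3, 24), Mul(Rational(1, 3), Pow(24, 2)))), 2), Rational(-1, 45205)) = Add(Pow(Add(-19, Add(Rational(8, 3), -72, Mul(Rational(1, 3), 576))), 2), Rational(-1, 45205)) = Add(Pow(Add(-19, Add(Rational(8, 3), -72, 192)), 2), Rational(-1, 45205)) = Add(Pow(Add(-19, Rational(368, 3)), 2), Rational(-1, 45205)) = Add(Pow(Rational(311, 3), 2), Rational(-1, 45205)) = Add(Rational(96721, 9), Rational(-1, 45205)) = Rational(4372272796, 406845)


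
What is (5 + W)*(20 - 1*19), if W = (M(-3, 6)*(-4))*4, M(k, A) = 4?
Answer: -59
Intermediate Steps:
W = -64 (W = (4*(-4))*4 = -16*4 = -64)
(5 + W)*(20 - 1*19) = (5 - 64)*(20 - 1*19) = -59*(20 - 19) = -59*1 = -59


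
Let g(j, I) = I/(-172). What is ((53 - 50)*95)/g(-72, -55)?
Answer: 9804/11 ≈ 891.27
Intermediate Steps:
g(j, I) = -I/172 (g(j, I) = I*(-1/172) = -I/172)
((53 - 50)*95)/g(-72, -55) = ((53 - 50)*95)/((-1/172*(-55))) = (3*95)/(55/172) = 285*(172/55) = 9804/11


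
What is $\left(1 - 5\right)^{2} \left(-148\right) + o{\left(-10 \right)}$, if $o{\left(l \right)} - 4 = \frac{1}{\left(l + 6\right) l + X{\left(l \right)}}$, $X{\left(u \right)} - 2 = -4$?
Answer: $- \frac{89831}{38} \approx -2364.0$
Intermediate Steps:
$X{\left(u \right)} = -2$ ($X{\left(u \right)} = 2 - 4 = -2$)
$o{\left(l \right)} = 4 + \frac{1}{-2 + l \left(6 + l\right)}$ ($o{\left(l \right)} = 4 + \frac{1}{\left(l + 6\right) l - 2} = 4 + \frac{1}{\left(6 + l\right) l - 2} = 4 + \frac{1}{l \left(6 + l\right) - 2} = 4 + \frac{1}{-2 + l \left(6 + l\right)}$)
$\left(1 - 5\right)^{2} \left(-148\right) + o{\left(-10 \right)} = \left(1 - 5\right)^{2} \left(-148\right) + \frac{-7 + 4 \left(-10\right)^{2} + 24 \left(-10\right)}{-2 + \left(-10\right)^{2} + 6 \left(-10\right)} = \left(-4\right)^{2} \left(-148\right) + \frac{-7 + 4 \cdot 100 - 240}{-2 + 100 - 60} = 16 \left(-148\right) + \frac{-7 + 400 - 240}{38} = -2368 + \frac{1}{38} \cdot 153 = -2368 + \frac{153}{38} = - \frac{89831}{38}$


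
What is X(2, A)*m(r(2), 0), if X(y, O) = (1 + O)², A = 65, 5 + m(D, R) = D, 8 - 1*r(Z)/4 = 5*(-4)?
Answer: 466092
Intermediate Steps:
r(Z) = 112 (r(Z) = 32 - 20*(-4) = 32 - 4*(-20) = 32 + 80 = 112)
m(D, R) = -5 + D
X(2, A)*m(r(2), 0) = (1 + 65)²*(-5 + 112) = 66²*107 = 4356*107 = 466092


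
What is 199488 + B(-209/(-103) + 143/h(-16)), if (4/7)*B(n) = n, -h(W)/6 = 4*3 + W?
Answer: 1972675559/9888 ≈ 1.9950e+5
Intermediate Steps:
h(W) = -72 - 6*W (h(W) = -6*(4*3 + W) = -6*(12 + W) = -72 - 6*W)
B(n) = 7*n/4
199488 + B(-209/(-103) + 143/h(-16)) = 199488 + 7*(-209/(-103) + 143/(-72 - 6*(-16)))/4 = 199488 + 7*(-209*(-1/103) + 143/(-72 + 96))/4 = 199488 + 7*(209/103 + 143/24)/4 = 199488 + (7/4)*(19745/2472) = 199488 + 138215/9888 = 1972675559/9888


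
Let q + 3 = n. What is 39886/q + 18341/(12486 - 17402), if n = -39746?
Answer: -925115985/195406084 ≈ -4.7343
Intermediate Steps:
q = -39749 (q = -3 - 39746 = -39749)
39886/q + 18341/(12486 - 17402) = 39886/(-39749) + 18341/(12486 - 17402) = 39886*(-1/39749) + 18341/(-4916) = -39886/39749 + 18341*(-1/4916) = -39886/39749 - 18341/4916 = -925115985/195406084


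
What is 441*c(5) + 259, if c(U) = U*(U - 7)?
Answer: -4151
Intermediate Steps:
c(U) = U*(-7 + U)
441*c(5) + 259 = 441*(5*(-7 + 5)) + 259 = 441*(5*(-2)) + 259 = 441*(-10) + 259 = -4410 + 259 = -4151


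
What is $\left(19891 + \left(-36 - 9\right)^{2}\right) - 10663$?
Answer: $11253$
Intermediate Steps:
$\left(19891 + \left(-36 - 9\right)^{2}\right) - 10663 = \left(19891 + \left(-45\right)^{2}\right) - 10663 = \left(19891 + 2025\right) - 10663 = 21916 - 10663 = 11253$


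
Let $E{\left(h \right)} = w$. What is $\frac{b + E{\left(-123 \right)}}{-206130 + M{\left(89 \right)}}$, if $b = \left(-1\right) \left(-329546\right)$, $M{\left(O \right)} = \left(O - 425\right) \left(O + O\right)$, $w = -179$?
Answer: $- \frac{109789}{88646} \approx -1.2385$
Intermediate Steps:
$E{\left(h \right)} = -179$
$M{\left(O \right)} = 2 O \left(-425 + O\right)$ ($M{\left(O \right)} = \left(-425 + O\right) 2 O = 2 O \left(-425 + O\right)$)
$b = 329546$
$\frac{b + E{\left(-123 \right)}}{-206130 + M{\left(89 \right)}} = \frac{329546 - 179}{-206130 + 2 \cdot 89 \left(-425 + 89\right)} = \frac{329367}{-206130 + 2 \cdot 89 \left(-336\right)} = \frac{329367}{-206130 - 59808} = \frac{329367}{-265938} = 329367 \left(- \frac{1}{265938}\right) = - \frac{109789}{88646}$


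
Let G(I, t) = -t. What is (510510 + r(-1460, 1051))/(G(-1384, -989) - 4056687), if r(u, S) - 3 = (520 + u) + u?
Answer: -508113/4055698 ≈ -0.12528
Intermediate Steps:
r(u, S) = 523 + 2*u (r(u, S) = 3 + ((520 + u) + u) = 3 + (520 + 2*u) = 523 + 2*u)
(510510 + r(-1460, 1051))/(G(-1384, -989) - 4056687) = (510510 + (523 + 2*(-1460)))/(-1*(-989) - 4056687) = (510510 + (523 - 2920))/(989 - 4056687) = (510510 - 2397)/(-4055698) = 508113*(-1/4055698) = -508113/4055698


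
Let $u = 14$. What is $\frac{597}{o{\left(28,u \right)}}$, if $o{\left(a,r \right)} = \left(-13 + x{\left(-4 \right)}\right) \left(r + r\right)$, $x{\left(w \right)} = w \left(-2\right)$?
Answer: $- \frac{597}{140} \approx -4.2643$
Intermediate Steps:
$x{\left(w \right)} = - 2 w$
$o{\left(a,r \right)} = - 10 r$ ($o{\left(a,r \right)} = \left(-13 - -8\right) \left(r + r\right) = \left(-13 + 8\right) 2 r = - 5 \cdot 2 r = - 10 r$)
$\frac{597}{o{\left(28,u \right)}} = \frac{597}{\left(-10\right) 14} = \frac{597}{-140} = 597 \left(- \frac{1}{140}\right) = - \frac{597}{140}$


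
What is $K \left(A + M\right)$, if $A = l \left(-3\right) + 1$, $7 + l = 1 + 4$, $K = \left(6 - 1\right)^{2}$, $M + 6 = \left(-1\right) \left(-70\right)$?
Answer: $1775$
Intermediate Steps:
$M = 64$ ($M = -6 - -70 = -6 + 70 = 64$)
$K = 25$ ($K = 5^{2} = 25$)
$l = -2$ ($l = -7 + \left(1 + 4\right) = -7 + 5 = -2$)
$A = 7$ ($A = \left(-2\right) \left(-3\right) + 1 = 6 + 1 = 7$)
$K \left(A + M\right) = 25 \left(7 + 64\right) = 25 \cdot 71 = 1775$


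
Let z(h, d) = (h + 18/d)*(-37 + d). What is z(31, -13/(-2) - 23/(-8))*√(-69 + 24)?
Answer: -545649*I*√5/200 ≈ -6100.5*I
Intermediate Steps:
z(h, d) = (-37 + d)*(h + 18/d)
z(31, -13/(-2) - 23/(-8))*√(-69 + 24) = (18 - 666/(-13/(-2) - 23/(-8)) - 37*31 + (-13/(-2) - 23/(-8))*31)*√(-69 + 24) = (18 - 666/(-13*(-½) - 23*(-⅛)) - 1147 + (-13*(-½) - 23*(-⅛))*31)*√(-45) = (18 - 666/(13/2 + 23/8) - 1147 + (13/2 + 23/8)*31)*(3*I*√5) = (18 - 666/75/8 - 1147 + (75/8)*31)*(3*I*√5) = (18 - 666*8/75 - 1147 + 2325/8)*(3*I*√5) = (18 - 1776/25 - 1147 + 2325/8)*(3*I*√5) = -545649*I*√5/200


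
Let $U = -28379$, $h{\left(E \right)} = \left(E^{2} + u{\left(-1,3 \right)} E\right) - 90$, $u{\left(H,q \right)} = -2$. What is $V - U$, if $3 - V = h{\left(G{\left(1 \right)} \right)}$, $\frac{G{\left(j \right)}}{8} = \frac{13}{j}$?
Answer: $17864$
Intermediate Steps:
$G{\left(j \right)} = \frac{104}{j}$ ($G{\left(j \right)} = 8 \frac{13}{j} = \frac{104}{j}$)
$h{\left(E \right)} = -90 + E^{2} - 2 E$ ($h{\left(E \right)} = \left(E^{2} - 2 E\right) - 90 = -90 + E^{2} - 2 E$)
$V = -10515$ ($V = 3 - \left(-90 + \left(\frac{104}{1}\right)^{2} - 2 \cdot \frac{104}{1}\right) = 3 - \left(-90 + \left(104 \cdot 1\right)^{2} - 2 \cdot 104 \cdot 1\right) = 3 - \left(-90 + 104^{2} - 208\right) = 3 - \left(-90 + 10816 - 208\right) = 3 - 10518 = -10515$)
$V - U = -10515 - -28379 = -10515 + 28379 = 17864$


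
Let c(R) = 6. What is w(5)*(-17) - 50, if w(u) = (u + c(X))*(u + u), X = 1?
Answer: -1920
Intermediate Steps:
w(u) = 2*u*(6 + u) (w(u) = (u + 6)*(u + u) = (6 + u)*(2*u) = 2*u*(6 + u))
w(5)*(-17) - 50 = (2*5*(6 + 5))*(-17) - 50 = (2*5*11)*(-17) - 50 = 110*(-17) - 50 = -1870 - 50 = -1920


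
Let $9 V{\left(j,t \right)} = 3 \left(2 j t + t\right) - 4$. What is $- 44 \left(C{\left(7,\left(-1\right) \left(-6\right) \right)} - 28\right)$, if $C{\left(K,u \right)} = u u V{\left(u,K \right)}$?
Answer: $-46112$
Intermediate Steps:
$V{\left(j,t \right)} = - \frac{4}{9} + \frac{t}{3} + \frac{2 j t}{3}$ ($V{\left(j,t \right)} = \frac{3 \left(2 j t + t\right) - 4}{9} = \frac{3 \left(t + 2 j t\right) - 4}{9} = \frac{\left(3 t + 6 j t\right) - 4}{9} = \frac{-4 + 3 t + 6 j t}{9} = - \frac{4}{9} + \frac{t}{3} + \frac{2 j t}{3}$)
$C{\left(K,u \right)} = u^{2} \left(- \frac{4}{9} + \frac{K}{3} + \frac{2 K u}{3}\right)$ ($C{\left(K,u \right)} = u u \left(- \frac{4}{9} + \frac{K}{3} + \frac{2 u K}{3}\right) = u^{2} \left(- \frac{4}{9} + \frac{K}{3} + \frac{2 K u}{3}\right)$)
$- 44 \left(C{\left(7,\left(-1\right) \left(-6\right) \right)} - 28\right) = - 44 \left(\frac{\left(\left(-1\right) \left(-6\right)\right)^{2} \left(-4 + 3 \cdot 7 + 6 \cdot 7 \left(\left(-1\right) \left(-6\right)\right)\right)}{9} - 28\right) = - 44 \left(\frac{6^{2} \left(-4 + 21 + 6 \cdot 7 \cdot 6\right)}{9} - 28\right) = - 44 \left(\frac{1}{9} \cdot 36 \left(-4 + 21 + 252\right) - 28\right) = - 44 \left(\frac{1}{9} \cdot 36 \cdot 269 - 28\right) = - 44 \left(1076 - 28\right) = \left(-44\right) 1048 = -46112$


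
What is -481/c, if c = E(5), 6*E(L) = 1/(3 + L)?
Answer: -23088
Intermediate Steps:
E(L) = 1/(6*(3 + L))
c = 1/48 (c = 1/(6*(3 + 5)) = (1/6)/8 = (1/6)*(1/8) = 1/48 ≈ 0.020833)
-481/c = -481/1/48 = -481*48 = -23088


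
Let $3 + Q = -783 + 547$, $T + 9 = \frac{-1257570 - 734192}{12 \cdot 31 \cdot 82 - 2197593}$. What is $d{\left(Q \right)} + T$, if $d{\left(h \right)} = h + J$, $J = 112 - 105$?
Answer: $- \frac{520276687}{2167089} \approx -240.08$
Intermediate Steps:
$J = 7$ ($J = 112 - 105 = 7$)
$T = - \frac{17512039}{2167089}$ ($T = -9 + \frac{-1257570 - 734192}{12 \cdot 31 \cdot 82 - 2197593} = -9 - \frac{1991762}{372 \cdot 82 - 2197593} = -9 - \frac{1991762}{30504 - 2197593} = -9 - \frac{1991762}{-2167089} = -9 - - \frac{1991762}{2167089} = -9 + \frac{1991762}{2167089} = - \frac{17512039}{2167089} \approx -8.0809$)
$Q = -239$ ($Q = -3 + \left(-783 + 547\right) = -3 - 236 = -239$)
$d{\left(h \right)} = 7 + h$ ($d{\left(h \right)} = h + 7 = 7 + h$)
$d{\left(Q \right)} + T = \left(7 - 239\right) - \frac{17512039}{2167089} = -232 - \frac{17512039}{2167089} = - \frac{520276687}{2167089}$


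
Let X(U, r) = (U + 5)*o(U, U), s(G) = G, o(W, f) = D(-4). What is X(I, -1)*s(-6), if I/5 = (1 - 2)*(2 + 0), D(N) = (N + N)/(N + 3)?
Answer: 240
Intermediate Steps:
D(N) = 2*N/(3 + N) (D(N) = (2*N)/(3 + N) = 2*N/(3 + N))
o(W, f) = 8 (o(W, f) = 2*(-4)/(3 - 4) = 2*(-4)/(-1) = 2*(-4)*(-1) = 8)
I = -10 (I = 5*((1 - 2)*(2 + 0)) = 5*(-1*2) = 5*(-2) = -10)
X(U, r) = 40 + 8*U (X(U, r) = (U + 5)*8 = (5 + U)*8 = 40 + 8*U)
X(I, -1)*s(-6) = (40 + 8*(-10))*(-6) = (40 - 80)*(-6) = -40*(-6) = 240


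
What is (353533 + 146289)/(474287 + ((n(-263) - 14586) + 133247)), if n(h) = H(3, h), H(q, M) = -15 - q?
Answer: 249911/296465 ≈ 0.84297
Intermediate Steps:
n(h) = -18 (n(h) = -15 - 1*3 = -15 - 3 = -18)
(353533 + 146289)/(474287 + ((n(-263) - 14586) + 133247)) = (353533 + 146289)/(474287 + ((-18 - 14586) + 133247)) = 499822/(474287 + (-14604 + 133247)) = 499822/(474287 + 118643) = 499822/592930 = 499822*(1/592930) = 249911/296465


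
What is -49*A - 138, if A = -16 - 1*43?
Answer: 2753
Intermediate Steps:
A = -59 (A = -16 - 43 = -59)
-49*A - 138 = -49*(-59) - 138 = 2891 - 138 = 2753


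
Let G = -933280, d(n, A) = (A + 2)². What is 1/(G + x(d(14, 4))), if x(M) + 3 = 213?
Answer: -1/933070 ≈ -1.0717e-6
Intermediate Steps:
d(n, A) = (2 + A)²
x(M) = 210 (x(M) = -3 + 213 = 210)
1/(G + x(d(14, 4))) = 1/(-933280 + 210) = 1/(-933070) = -1/933070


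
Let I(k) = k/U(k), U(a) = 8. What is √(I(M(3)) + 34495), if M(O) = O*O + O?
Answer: √137986/2 ≈ 185.73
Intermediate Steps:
M(O) = O + O² (M(O) = O² + O = O + O²)
I(k) = k/8
√(I(M(3)) + 34495) = √((3*(1 + 3))/8 + 34495) = √((3*4)/8 + 34495) = √((⅛)*12 + 34495) = √(3/2 + 34495) = √(68993/2) = √137986/2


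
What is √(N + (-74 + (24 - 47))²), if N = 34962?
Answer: √44371 ≈ 210.64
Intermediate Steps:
√(N + (-74 + (24 - 47))²) = √(34962 + (-74 + (24 - 47))²) = √(34962 + (-74 - 23)²) = √(34962 + (-97)²) = √(34962 + 9409) = √44371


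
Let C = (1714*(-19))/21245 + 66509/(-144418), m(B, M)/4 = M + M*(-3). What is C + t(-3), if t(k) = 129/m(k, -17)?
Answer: -217998473479/208634907880 ≈ -1.0449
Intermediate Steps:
m(B, M) = -8*M (m(B, M) = 4*(M + M*(-3)) = 4*(M - 3*M) = 4*(-2*M) = -8*M)
t(k) = 129/136 (t(k) = 129/((-8*(-17))) = 129/136)
C = -6116100293/3068160410 (C = -32566*1/21245 + 66509*(-1/144418) = -32566/21245 - 66509/144418 = -6116100293/3068160410 ≈ -1.9934)
C + t(-3) = -6116100293/3068160410 + 129/136 = -217998473479/208634907880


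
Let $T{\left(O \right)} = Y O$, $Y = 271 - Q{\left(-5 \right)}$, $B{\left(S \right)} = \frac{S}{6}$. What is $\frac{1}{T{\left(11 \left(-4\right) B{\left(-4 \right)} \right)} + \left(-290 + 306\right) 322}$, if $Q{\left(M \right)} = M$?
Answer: $\frac{1}{13248} \approx 7.5483 \cdot 10^{-5}$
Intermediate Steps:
$B{\left(S \right)} = \frac{S}{6}$ ($B{\left(S \right)} = S \frac{1}{6} = \frac{S}{6}$)
$Y = 276$ ($Y = 271 - -5 = 271 + 5 = 276$)
$T{\left(O \right)} = 276 O$
$\frac{1}{T{\left(11 \left(-4\right) B{\left(-4 \right)} \right)} + \left(-290 + 306\right) 322} = \frac{1}{276 \cdot 11 \left(-4\right) \frac{1}{6} \left(-4\right) + \left(-290 + 306\right) 322} = \frac{1}{276 \left(\left(-44\right) \left(- \frac{2}{3}\right)\right) + 16 \cdot 322} = \frac{1}{276 \cdot \frac{88}{3} + 5152} = \frac{1}{8096 + 5152} = \frac{1}{13248}$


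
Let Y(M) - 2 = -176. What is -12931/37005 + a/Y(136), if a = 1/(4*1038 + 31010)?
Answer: -26371442011/75467848980 ≈ -0.34944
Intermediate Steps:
a = 1/35162 (a = 1/(4152 + 31010) = 1/35162 ≈ 2.8440e-5)
Y(M) = -174 (Y(M) = 2 - 176 = -174)
-12931/37005 + a/Y(136) = -12931/37005 + (1/35162)/(-174) = -12931*1/37005 + (1/35162)*(-1/174) = -12931/37005 - 1/6118188 = -26371442011/75467848980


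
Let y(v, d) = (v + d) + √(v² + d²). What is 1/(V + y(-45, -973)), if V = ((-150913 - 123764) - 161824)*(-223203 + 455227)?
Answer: -50639354521/5128688452607045804505 - √948754/10257376905214091609010 ≈ -9.8737e-12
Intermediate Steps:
V = -101278708024 (V = (-274677 - 161824)*232024 = -436501*232024 = -101278708024)
y(v, d) = d + v + √(d² + v²) (y(v, d) = (d + v) + √(d² + v²) = d + v + √(d² + v²))
1/(V + y(-45, -973)) = 1/(-101278708024 + (-973 - 45 + √((-973)² + (-45)²))) = 1/(-101278708024 + (-973 - 45 + √(946729 + 2025))) = 1/(-101278708024 + (-973 - 45 + √948754)) = 1/(-101278708024 + (-1018 + √948754)) = 1/(-101278709042 + √948754)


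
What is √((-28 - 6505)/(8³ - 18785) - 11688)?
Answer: I*√3902533381443/18273 ≈ 108.11*I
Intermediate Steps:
√((-28 - 6505)/(8³ - 18785) - 11688) = √(-6533/(512 - 18785) - 11688) = √(-6533/(-18273) - 11688) = √(-6533*(-1/18273) - 11688) = √(6533/18273 - 11688) = √(-213568291/18273) = I*√3902533381443/18273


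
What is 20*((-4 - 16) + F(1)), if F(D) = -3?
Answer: -460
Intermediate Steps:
20*((-4 - 16) + F(1)) = 20*((-4 - 16) - 3) = 20*(-20 - 3) = 20*(-23) = -460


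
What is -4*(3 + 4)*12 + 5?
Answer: -331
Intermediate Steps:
-4*(3 + 4)*12 + 5 = -4*7*12 + 5 = -28*12 + 5 = -336 + 5 = -331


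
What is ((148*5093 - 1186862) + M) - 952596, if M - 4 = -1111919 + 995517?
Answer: -1502092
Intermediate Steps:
M = -116398 (M = 4 + (-1111919 + 995517) = 4 - 116402 = -116398)
((148*5093 - 1186862) + M) - 952596 = ((148*5093 - 1186862) - 116398) - 952596 = ((753764 - 1186862) - 116398) - 952596 = (-433098 - 116398) - 952596 = -549496 - 952596 = -1502092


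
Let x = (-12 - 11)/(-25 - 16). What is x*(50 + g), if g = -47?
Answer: 69/41 ≈ 1.6829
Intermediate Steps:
x = 23/41 (x = -23/(-41) = -23*(-1/41) = 23/41 ≈ 0.56098)
x*(50 + g) = 23*(50 - 47)/41 = (23/41)*3 = 69/41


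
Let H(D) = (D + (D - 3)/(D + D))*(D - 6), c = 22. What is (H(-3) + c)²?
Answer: 1600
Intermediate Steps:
H(D) = (-6 + D)*(D + (-3 + D)/(2*D)) (H(D) = (D + (-3 + D)/((2*D)))*(-6 + D) = (D + (-3 + D)*(1/(2*D)))*(-6 + D) = (D + (-3 + D)/(2*D))*(-6 + D) = (-6 + D)*(D + (-3 + D)/(2*D)))
(H(-3) + c)² = ((-9/2 + (-3)² + 9/(-3) - 11/2*(-3)) + 22)² = ((-9/2 + 9 + 9*(-⅓) + 33/2) + 22)² = ((-9/2 + 9 - 3 + 33/2) + 22)² = (18 + 22)² = 40² = 1600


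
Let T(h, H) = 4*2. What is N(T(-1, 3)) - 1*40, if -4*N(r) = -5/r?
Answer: -1275/32 ≈ -39.844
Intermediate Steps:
T(h, H) = 8
N(r) = 5/(4*r) (N(r) = -(-5)/(4*r) = 5/(4*r))
N(T(-1, 3)) - 1*40 = (5/4)/8 - 1*40 = (5/4)*(⅛) - 40 = 5/32 - 40 = -1275/32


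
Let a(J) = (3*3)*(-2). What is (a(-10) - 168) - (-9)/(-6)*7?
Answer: -393/2 ≈ -196.50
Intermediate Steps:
a(J) = -18 (a(J) = 9*(-2) = -18)
(a(-10) - 168) - (-9)/(-6)*7 = (-18 - 168) - (-9)/(-6)*7 = -186 - (-9)*(-1)/6*7 = -186 - 3*1/2*7 = -186 - 3/2*7 = -186 - 21/2 = -393/2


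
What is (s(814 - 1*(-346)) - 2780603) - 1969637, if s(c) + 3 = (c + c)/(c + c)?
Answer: -4750242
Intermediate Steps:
s(c) = -2 (s(c) = -3 + (c + c)/(c + c) = -3 + (2*c)/((2*c)) = -3 + (2*c)*(1/(2*c)) = -3 + 1 = -2)
(s(814 - 1*(-346)) - 2780603) - 1969637 = (-2 - 2780603) - 1969637 = -2780605 - 1969637 = -4750242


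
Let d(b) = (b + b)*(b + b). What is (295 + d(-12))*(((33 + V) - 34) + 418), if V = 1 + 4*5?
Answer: 381498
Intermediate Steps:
d(b) = 4*b² (d(b) = (2*b)*(2*b) = 4*b²)
V = 21 (V = 1 + 20 = 21)
(295 + d(-12))*(((33 + V) - 34) + 418) = (295 + 4*(-12)²)*(((33 + 21) - 34) + 418) = (295 + 4*144)*((54 - 34) + 418) = (295 + 576)*(20 + 418) = 871*438 = 381498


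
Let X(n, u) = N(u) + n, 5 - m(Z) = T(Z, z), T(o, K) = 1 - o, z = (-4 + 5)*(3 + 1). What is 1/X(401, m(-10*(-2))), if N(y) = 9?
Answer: 1/410 ≈ 0.0024390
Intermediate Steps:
z = 4 (z = 1*4 = 4)
m(Z) = 4 + Z (m(Z) = 5 - (1 - Z) = 5 + (-1 + Z) = 4 + Z)
X(n, u) = 9 + n
1/X(401, m(-10*(-2))) = 1/(9 + 401) = 1/410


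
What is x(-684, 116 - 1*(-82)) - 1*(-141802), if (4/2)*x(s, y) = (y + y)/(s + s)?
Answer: 10776941/76 ≈ 1.4180e+5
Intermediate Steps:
x(s, y) = y/(2*s) (x(s, y) = ((y + y)/(s + s))/2 = ((2*y)/((2*s)))/2 = ((2*y)*(1/(2*s)))/2 = (y/s)/2 = y/(2*s))
x(-684, 116 - 1*(-82)) - 1*(-141802) = (1/2)*(116 - 1*(-82))/(-684) - 1*(-141802) = (1/2)*(116 + 82)*(-1/684) + 141802 = (1/2)*198*(-1/684) + 141802 = -11/76 + 141802 = 10776941/76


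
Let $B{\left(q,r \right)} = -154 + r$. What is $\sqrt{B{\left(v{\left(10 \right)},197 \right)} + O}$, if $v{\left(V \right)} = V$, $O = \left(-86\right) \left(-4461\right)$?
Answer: $\sqrt{383689} \approx 619.43$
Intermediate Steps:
$O = 383646$
$\sqrt{B{\left(v{\left(10 \right)},197 \right)} + O} = \sqrt{\left(-154 + 197\right) + 383646} = \sqrt{43 + 383646} = \sqrt{383689}$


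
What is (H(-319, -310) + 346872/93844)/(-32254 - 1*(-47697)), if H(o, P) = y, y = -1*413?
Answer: -9602675/362308223 ≈ -0.026504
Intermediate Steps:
y = -413
H(o, P) = -413
(H(-319, -310) + 346872/93844)/(-32254 - 1*(-47697)) = (-413 + 346872/93844)/(-32254 - 1*(-47697)) = (-413 + 346872*(1/93844))/(-32254 + 47697) = (-413 + 86718/23461)/15443 = -9602675/23461*1/15443 = -9602675/362308223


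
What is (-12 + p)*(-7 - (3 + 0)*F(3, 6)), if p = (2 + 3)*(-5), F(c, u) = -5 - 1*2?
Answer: -518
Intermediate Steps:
F(c, u) = -7 (F(c, u) = -5 - 2 = -7)
p = -25 (p = 5*(-5) = -25)
(-12 + p)*(-7 - (3 + 0)*F(3, 6)) = (-12 - 25)*(-7 - (3 + 0)*(-7)) = -37*(-7 - 3*(-7)) = -37*(-7 - 1*(-21)) = -37*(-7 + 21) = -37*14 = -518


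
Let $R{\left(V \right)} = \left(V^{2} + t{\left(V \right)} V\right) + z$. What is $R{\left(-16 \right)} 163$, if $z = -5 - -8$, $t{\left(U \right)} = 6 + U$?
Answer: $68297$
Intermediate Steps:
$z = 3$ ($z = -5 + 8 = 3$)
$R{\left(V \right)} = 3 + V^{2} + V \left(6 + V\right)$ ($R{\left(V \right)} = \left(V^{2} + \left(6 + V\right) V\right) + 3 = \left(V^{2} + V \left(6 + V\right)\right) + 3 = 3 + V^{2} + V \left(6 + V\right)$)
$R{\left(-16 \right)} 163 = \left(3 + \left(-16\right)^{2} - 16 \left(6 - 16\right)\right) 163 = \left(3 + 256 - -160\right) 163 = \left(3 + 256 + 160\right) 163 = 419 \cdot 163 = 68297$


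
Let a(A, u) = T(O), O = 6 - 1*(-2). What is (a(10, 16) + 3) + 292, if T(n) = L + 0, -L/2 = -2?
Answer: 299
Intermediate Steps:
L = 4 (L = -2*(-2) = 4)
O = 8 (O = 6 + 2 = 8)
T(n) = 4 (T(n) = 4 + 0 = 4)
a(A, u) = 4
(a(10, 16) + 3) + 292 = (4 + 3) + 292 = 7 + 292 = 299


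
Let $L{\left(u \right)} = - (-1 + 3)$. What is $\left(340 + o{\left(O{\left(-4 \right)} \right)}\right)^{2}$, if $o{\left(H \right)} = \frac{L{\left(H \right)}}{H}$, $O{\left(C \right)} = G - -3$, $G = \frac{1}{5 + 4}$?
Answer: $\frac{22572001}{196} \approx 1.1516 \cdot 10^{5}$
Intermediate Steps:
$L{\left(u \right)} = -2$ ($L{\left(u \right)} = \left(-1\right) 2 = -2$)
$G = \frac{1}{9} \approx 0.11111$
$O{\left(C \right)} = \frac{28}{9}$ ($O{\left(C \right)} = \frac{1}{9} - -3 = \frac{1}{9} + 3 = \frac{28}{9}$)
$o{\left(H \right)} = - \frac{2}{H}$
$\left(340 + o{\left(O{\left(-4 \right)} \right)}\right)^{2} = \left(340 - \frac{2}{\frac{28}{9}}\right)^{2} = \left(340 - \frac{9}{14}\right)^{2} = \left(\frac{4751}{14}\right)^{2} = \frac{22572001}{196}$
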